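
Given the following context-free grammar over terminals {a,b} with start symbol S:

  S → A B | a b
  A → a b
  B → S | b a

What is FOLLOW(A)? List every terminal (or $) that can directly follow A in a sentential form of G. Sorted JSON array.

FIRST iteration:
iter 1:
  A via A→a b: +{a}
  B via B→b a: +{b}
  S via S→A B: +{a}
  FIRST[S]={a}  FIRST[A]={a}  FIRST[B]={b}
iter 2:
  B via B→S: +{a}
  FIRST[S]={a}  FIRST[A]={a}  FIRST[B]={a,b}
iter 3: (no change)
  FIRST[S]={a}  FIRST[A]={a}  FIRST[B]={a,b}

Compute FOLLOW by fixpoint:
FOLLOW(S) := {$}
pass 1:
  S→A B: FOLLOW(A) ⊇ FIRST(B) = {a,b}; new: +{a,b}
  S→A B: FOLLOW(B) ⊇ FOLLOW(S) ⊇ {$}; new: +{$}
  FOLLOW(S)={$}  FOLLOW(A)={a,b}  FOLLOW(B)={$}
pass 2: (stable)
  FOLLOW(S)={$}  FOLLOW(A)={a,b}  FOLLOW(B)={$}

FOLLOW(A) = ["a", "b"]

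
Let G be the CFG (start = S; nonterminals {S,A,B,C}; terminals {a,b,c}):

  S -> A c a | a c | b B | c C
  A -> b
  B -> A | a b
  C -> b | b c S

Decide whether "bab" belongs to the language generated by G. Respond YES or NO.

Convert to CNF:
  S -> A X4 | T0 T2 | T1 B | T2 C
  A -> b
  B -> T0 T1 | b
  C -> T1 X3 | b
  T0 -> a
  T1 -> b
  T2 -> c
  X3 -> T2 S
  X4 -> T2 T0

Fill CYK table bottom-up:
  T[0,0] 'b' = {A,B,C,T1}  orig:{A,B,C}
  T[1,1] 'a' = {T0}  orig:{}
  T[2,2] 'b' = {A,B,C,T1}  orig:{A,B,C}
  T[0,1] 'ba' = ∅
  T[1,2] 'ab' = {B}
  T[0,2] 'bab' = {S}

S ∈ T[0,2] ⇒ YES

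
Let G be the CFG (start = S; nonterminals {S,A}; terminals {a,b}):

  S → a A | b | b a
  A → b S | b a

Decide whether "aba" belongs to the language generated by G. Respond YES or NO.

Convert to CNF:
  S -> T0 T1 | T1 A | b
  A -> T0 S | T0 T1
  T0 -> b
  T1 -> a

CYK fill:
  [0..0]={T1}  "a"  orig:{}
  [1..1]={S,T0}  "b"  orig:{S}
  [2..2]={T1}  "a"  orig:{}
  [0..1]=∅  "ab"
  [1..2]={A,S}  "ba"
  [0..2]={S}  "aba"

S ∈ T[0,2] ⇒ YES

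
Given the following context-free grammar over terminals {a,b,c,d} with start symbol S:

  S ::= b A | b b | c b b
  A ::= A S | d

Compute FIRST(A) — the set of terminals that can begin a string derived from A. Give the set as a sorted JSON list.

FIRST iteration:
iter 1:
  A via A→d: +{d}
  S via S→b A: +{b}
  S via S→c b b: +{c}
  FIRST(S)={b,c}  FIRST(A)={d}
iter 2: done
  FIRST(S)={b,c}  FIRST(A)={d}

FIRST(A) = ["d"]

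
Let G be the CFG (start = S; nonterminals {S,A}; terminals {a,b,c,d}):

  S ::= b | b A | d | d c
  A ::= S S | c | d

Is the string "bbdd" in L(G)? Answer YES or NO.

CNF form of G:
  S -> T0 A | T1 T2 | b | d
  A -> S S | c | d
  T0 -> b
  T1 -> d
  T2 -> c

CYK fill:
  cell(0,0) b: {S,T0}  orig:{S}
  cell(1,1) b: {S,T0}  orig:{S}
  cell(2,2) d: {A,S,T1}  orig:{A,S}
  cell(3,3) d: {A,S,T1}  orig:{A,S}
  cell(0,1) bb: {A}
  cell(1,2) bd: {A,S}
  cell(2,3) dd: {A}
  cell(0,2) bbd: {A,S}
  cell(1,3) bdd: {A,S}
  cell(0,3) bbdd: {A,S}

S ∈ T[0,3] ⇒ YES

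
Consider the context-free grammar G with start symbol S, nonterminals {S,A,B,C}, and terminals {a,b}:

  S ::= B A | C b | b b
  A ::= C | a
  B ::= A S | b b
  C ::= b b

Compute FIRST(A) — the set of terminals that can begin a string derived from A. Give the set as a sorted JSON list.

Compute FIRST by fixpoint:
[1]
  A via A→a: +{a}
  B via B→A S: +{a}
  B via B→b b: +{b}
  C via C→b b: +{b}
  S via S→B A: +{a,b}
  FIRST(S)={a,b}  FIRST(A)={a}  FIRST(B)={a,b}  FIRST(C)={b}
[2]
  A via A→C: +{b}
  FIRST(S)={a,b}  FIRST(A)={a,b}  FIRST(B)={a,b}  FIRST(C)={b}
[3] (stable)
  FIRST(S)={a,b}  FIRST(A)={a,b}  FIRST(B)={a,b}  FIRST(C)={b}

FIRST(A) = ["a", "b"]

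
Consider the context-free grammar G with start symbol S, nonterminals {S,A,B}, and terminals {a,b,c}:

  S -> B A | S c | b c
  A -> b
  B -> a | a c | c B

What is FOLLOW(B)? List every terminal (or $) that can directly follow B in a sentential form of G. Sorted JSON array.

FIRST iteration:
pass 1:
  A via A→b: +{b}
  B via B→a: +{a}
  B via B→c B: +{c}
  S via S→B A: +{a,c}
  S via S→b c: +{b}
  FIRST[S]={a,b,c}  FIRST[A]={b}  FIRST[B]={a,c}
pass 2: (stable)
  FIRST[S]={a,b,c}  FIRST[A]={b}  FIRST[B]={a,c}

FOLLOW sets:
seed FOLLOW(S) with $
[1]
  S→B A: FOLLOW(B) ⊇ FIRST(A) = {b}; new: +{b}
  S→B A: FOLLOW(A) ⊇ FOLLOW(S) ⊇ {$}; new: +{$}
  S→S c: FOLLOW(S) ⊇ FIRST(c) = {c}; new: +{c}
  S: {$,c}  A: {$}  B: {b}
[2]
  S→B A: FOLLOW(A) ⊇ FOLLOW(S) ⊇ {$,c}; new: +{c}
  S: {$,c}  A: {$,c}  B: {b}
[3] — fixpoint
  S: {$,c}  A: {$,c}  B: {b}

FOLLOW(B) = ["b"]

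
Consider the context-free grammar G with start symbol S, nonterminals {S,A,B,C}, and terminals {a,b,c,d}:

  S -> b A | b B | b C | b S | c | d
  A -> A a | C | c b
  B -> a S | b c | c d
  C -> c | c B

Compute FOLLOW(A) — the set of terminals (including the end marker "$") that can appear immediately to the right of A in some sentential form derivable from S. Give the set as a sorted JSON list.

FIRST sets, iterate to fixpoint:
[1]
  A via A→c b: +{c}
  B via B→a S: +{a}
  B via B→b c: +{b}
  B via B→c d: +{c}
  C via C→c: +{c}
  S via S→b A: +{b}
  S via S→c: +{c}
  S via S→d: +{d}
  FIRST[S]={b,c,d}  FIRST[A]={c}  FIRST[B]={a,b,c}  FIRST[C]={c}
[2] done
  FIRST[S]={b,c,d}  FIRST[A]={c}  FIRST[B]={a,b,c}  FIRST[C]={c}

FOLLOW sets:
initialize: $ ∈ FOLLOW(S)
round 1:
  A→A a: FOLLOW(A) ⊇ FIRST(a) = {a}; new: +{a}
  A→C: FOLLOW(C) ⊇ FOLLOW(A) ⊇ {a}; new: +{a}
  C→c B: FOLLOW(B) ⊇ FOLLOW(C) ⊇ {a}; new: +{a}
  S→b A: FOLLOW(A) ⊇ FOLLOW(S) ⊇ {$}; new: +{$}
  S→b B: FOLLOW(B) ⊇ FOLLOW(S) ⊇ {$}; new: +{$}
  S→b C: FOLLOW(C) ⊇ FOLLOW(S) ⊇ {$}; new: +{$}
  FOLLOW[S]={$}  FOLLOW[A]={$,a}  FOLLOW[B]={$,a}  FOLLOW[C]={$,a}
round 2:
  B→a S: FOLLOW(S) ⊇ FOLLOW(B) ⊇ {$,a}; new: +{a}
  FOLLOW[S]={$,a}  FOLLOW[A]={$,a}  FOLLOW[B]={$,a}  FOLLOW[C]={$,a}
round 3: (stable)
  FOLLOW[S]={$,a}  FOLLOW[A]={$,a}  FOLLOW[B]={$,a}  FOLLOW[C]={$,a}

FOLLOW(A) = ["$", "a"]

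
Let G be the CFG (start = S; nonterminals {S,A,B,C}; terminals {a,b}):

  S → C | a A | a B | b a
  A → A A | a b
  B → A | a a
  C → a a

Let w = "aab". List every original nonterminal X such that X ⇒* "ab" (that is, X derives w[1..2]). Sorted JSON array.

Convert to CNF:
  S -> T0 A | T0 B | T0 T0 | T1 T0
  A -> A A | T0 T1
  B -> A A | T0 T0 | T0 T1
  C -> T0 T0
  T0 -> a
  T1 -> b

CYK fill, restricted to cells inside w[1..2]:
  T[1,1] 'a' = {T0}  orig:{}
  T[2,2] 'b' = {T1}  orig:{}
  T[1,2] 'ab' = {A,B}

Original NTs in T[1,2] deriving "ab": ["A", "B"]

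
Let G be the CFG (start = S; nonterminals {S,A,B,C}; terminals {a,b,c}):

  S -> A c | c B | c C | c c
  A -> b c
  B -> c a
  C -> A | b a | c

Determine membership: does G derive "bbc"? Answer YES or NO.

CNF form of G:
  S -> A T1 | T1 B | T1 C | T1 T1
  A -> T0 T1
  B -> T1 T2
  C -> T0 T1 | T0 T2 | c
  T0 -> b
  T1 -> c
  T2 -> a

CYK fill:
  cell(0,0) b: {T0}  orig:{}
  cell(1,1) b: {T0}  orig:{}
  cell(2,2) c: {C,T1}  orig:{C}
  cell(0,1) bb: ∅
  cell(1,2) bc: {A,C}
  cell(0,2) bbc: ∅

S ∉ T[0,2] ⇒ NO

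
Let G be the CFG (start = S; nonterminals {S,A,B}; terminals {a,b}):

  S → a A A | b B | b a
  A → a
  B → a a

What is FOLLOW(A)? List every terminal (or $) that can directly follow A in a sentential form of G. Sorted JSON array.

Compute FIRST by fixpoint:
[1]
  A via A→a: +{a}
  B via B→a a: +{a}
  S via S→a A A: +{a}
  S via S→b B: +{b}
  FIRST(S)={a,b}  FIRST(A)={a}  FIRST(B)={a}
[2] — fixpoint
  FIRST(S)={a,b}  FIRST(A)={a}  FIRST(B)={a}

Compute FOLLOW by fixpoint:
initialize: $ ∈ FOLLOW(S)
[1]
  S→a A A: FOLLOW(A) ⊇ FIRST(A) = {a}; new: +{a}
  S→a A A: FOLLOW(A) ⊇ FOLLOW(S) ⊇ {$}; new: +{$}
  S→b B: FOLLOW(B) ⊇ FOLLOW(S) ⊇ {$}; new: +{$}
  FOLLOW(S)={$}  FOLLOW(A)={$,a}  FOLLOW(B)={$}
[2] (no change)
  FOLLOW(S)={$}  FOLLOW(A)={$,a}  FOLLOW(B)={$}

FOLLOW(A) = ["$", "a"]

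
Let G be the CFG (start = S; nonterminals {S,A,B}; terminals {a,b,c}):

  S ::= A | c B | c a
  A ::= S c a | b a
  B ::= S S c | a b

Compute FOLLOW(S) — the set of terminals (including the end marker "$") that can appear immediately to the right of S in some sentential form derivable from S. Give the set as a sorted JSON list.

FIRST iteration:
round 1:
  A via A→b a: +{b}
  B via B→a b: +{a}
  S via S→A: +{b}
  S via S→c B: +{c}
  FIRST[S]={b,c}  FIRST[A]={b}  FIRST[B]={a}
round 2:
  A via A→S c a: +{c}
  B via B→S S c: +{b,c}
  FIRST[S]={b,c}  FIRST[A]={b,c}  FIRST[B]={a,b,c}
round 3: (no change)
  FIRST[S]={b,c}  FIRST[A]={b,c}  FIRST[B]={a,b,c}

FOLLOW iteration:
FOLLOW(S) := {$}
round 1:
  A→S c a: FOLLOW(S) ⊇ FIRST(c) = {c}; new: +{c}
  B→S S c: FOLLOW(S) ⊇ FIRST(S) = {b,c}; new: +{b}
  S→A: FOLLOW(A) ⊇ FOLLOW(S) ⊇ {$,b,c}; new: +{$,b,c}
  S→c B: FOLLOW(B) ⊇ FOLLOW(S) ⊇ {$,b,c}; new: +{$,b,c}
  FOLLOW[S]={$,b,c}  FOLLOW[A]={$,b,c}  FOLLOW[B]={$,b,c}
round 2: done
  FOLLOW[S]={$,b,c}  FOLLOW[A]={$,b,c}  FOLLOW[B]={$,b,c}

FOLLOW(S) = ["$", "b", "c"]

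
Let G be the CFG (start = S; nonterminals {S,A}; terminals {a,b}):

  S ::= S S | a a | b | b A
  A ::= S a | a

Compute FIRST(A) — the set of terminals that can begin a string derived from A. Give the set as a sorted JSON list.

Compute FIRST by fixpoint:
[1]
  A via A→a: +{a}
  S via S→a a: +{a}
  S via S→b: +{b}
  FIRST[S]={a,b}  FIRST[A]={a}
[2]
  A via A→S a: +{b}
  FIRST[S]={a,b}  FIRST[A]={a,b}
[3] (no change)
  FIRST[S]={a,b}  FIRST[A]={a,b}

FIRST(A) = ["a", "b"]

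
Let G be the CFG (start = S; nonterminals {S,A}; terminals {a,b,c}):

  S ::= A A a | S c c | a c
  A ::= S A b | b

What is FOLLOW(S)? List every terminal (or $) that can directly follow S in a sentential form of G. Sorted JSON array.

FIRST sets, iterate to fixpoint:
[1]
  A via A→b: +{b}
  S via S→A A a: +{b}
  S via S→a c: +{a}
  FIRST(S)={a,b}  FIRST(A)={b}
[2]
  A via A→S A b: +{a}
  FIRST(S)={a,b}  FIRST(A)={a,b}
[3] — fixpoint
  FIRST(S)={a,b}  FIRST(A)={a,b}

FOLLOW sets:
initialize: $ ∈ FOLLOW(S)
[1]
  A→S A b: FOLLOW(S) ⊇ FIRST(A) = {a,b}; new: +{a,b}
  A→S A b: FOLLOW(A) ⊇ FIRST(b) = {b}; new: +{b}
  S→A A a: FOLLOW(A) ⊇ FIRST(A) = {a,b}; new: +{a}
  S→S c c: FOLLOW(S) ⊇ FIRST(c) = {c}; new: +{c}
  S: {$,a,b,c}  A: {a,b}
[2] done
  S: {$,a,b,c}  A: {a,b}

FOLLOW(S) = ["$", "a", "b", "c"]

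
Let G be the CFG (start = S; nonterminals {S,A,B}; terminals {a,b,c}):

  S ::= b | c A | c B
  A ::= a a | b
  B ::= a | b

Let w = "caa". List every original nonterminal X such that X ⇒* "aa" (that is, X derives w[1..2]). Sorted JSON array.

Convert to CNF:
  S -> T1 A | T1 B | b
  A -> T0 T0 | b
  B -> a | b
  T0 -> a
  T1 -> c

Fill CYK table bottom-up (cells [i..j] with 1 ≤ i ≤ j ≤ 2 only):
  cell(1,1) a: {B,T0}  orig:{B}
  cell(2,2) a: {B,T0}  orig:{B}
  cell(1,2) aa: {A}

Original NTs in T[1,2] deriving "aa": ["A"]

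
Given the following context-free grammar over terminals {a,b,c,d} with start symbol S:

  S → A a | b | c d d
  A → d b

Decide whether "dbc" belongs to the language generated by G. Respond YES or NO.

Convert to CNF:
  S -> A T2 | T3 X4 | b
  A -> T0 T1
  T0 -> d
  T1 -> b
  T2 -> a
  T3 -> c
  X4 -> T0 T0

CYK table (by increasing span):
  T[0,0] 'd' = {T0}  orig:{}
  T[1,1] 'b' = {S,T1}  orig:{S}
  T[2,2] 'c' = {T3}  orig:{}
  T[0,1] 'db' = {A}
  T[1,2] 'bc' = ∅
  T[0,2] 'dbc' = ∅

S ∉ T[0,2] ⇒ NO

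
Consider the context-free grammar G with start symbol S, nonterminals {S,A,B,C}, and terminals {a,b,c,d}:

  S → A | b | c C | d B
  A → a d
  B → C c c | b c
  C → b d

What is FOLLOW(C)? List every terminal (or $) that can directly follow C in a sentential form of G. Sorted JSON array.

FIRST iteration:
round 1:
  A via A→a d: +{a}
  B via B→b c: +{b}
  C via C→b d: +{b}
  S via S→A: +{a}
  S via S→b: +{b}
  S via S→c C: +{c}
  S via S→d B: +{d}
  FIRST(S)={a,b,c,d}  FIRST(A)={a}  FIRST(B)={b}  FIRST(C)={b}
round 2: — fixpoint
  FIRST(S)={a,b,c,d}  FIRST(A)={a}  FIRST(B)={b}  FIRST(C)={b}

FOLLOW sets:
initialize: $ ∈ FOLLOW(S)
round 1:
  B→C c c: FOLLOW(C) ⊇ FIRST(c) = {c}; new: +{c}
  S→A: FOLLOW(A) ⊇ FOLLOW(S) ⊇ {$}; new: +{$}
  S→c C: FOLLOW(C) ⊇ FOLLOW(S) ⊇ {$}; new: +{$}
  S→d B: FOLLOW(B) ⊇ FOLLOW(S) ⊇ {$}; new: +{$}
  FOLLOW(S)={$}  FOLLOW(A)={$}  FOLLOW(B)={$}  FOLLOW(C)={$,c}
round 2: done
  FOLLOW(S)={$}  FOLLOW(A)={$}  FOLLOW(B)={$}  FOLLOW(C)={$,c}

FOLLOW(C) = ["$", "c"]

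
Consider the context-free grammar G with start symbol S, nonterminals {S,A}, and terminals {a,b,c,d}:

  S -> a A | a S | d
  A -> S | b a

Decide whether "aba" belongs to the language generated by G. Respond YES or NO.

Convert to CNF:
  S -> T0 A | T0 S | d
  A -> T0 A | T0 S | T1 T0 | d
  T0 -> a
  T1 -> b

Fill CYK table bottom-up:
  T[0,0] 'a' = {T0}  orig:{}
  T[1,1] 'b' = {T1}  orig:{}
  T[2,2] 'a' = {T0}  orig:{}
  T[0,1] 'ab' = ∅
  T[1,2] 'ba' = {A}
  T[0,2] 'aba' = {A,S}

S ∈ T[0,2] ⇒ YES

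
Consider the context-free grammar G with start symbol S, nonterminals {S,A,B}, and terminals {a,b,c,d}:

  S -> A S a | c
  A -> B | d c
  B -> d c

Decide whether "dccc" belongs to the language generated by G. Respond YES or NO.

CNF form of G:
  S -> A X3 | c
  A -> T0 T1
  B -> T0 T1
  T0 -> d
  T1 -> c
  T2 -> a
  X3 -> S T2

Fill CYK table bottom-up:
  T[0,0] 'd' = {T0}  orig:{}
  T[1,1] 'c' = {S,T1}  orig:{S}
  T[2,2] 'c' = {S,T1}  orig:{S}
  T[3,3] 'c' = {S,T1}  orig:{S}
  T[0,1] 'dc' = {A,B}
  T[1,2] 'cc' = ∅
  T[2,3] 'cc' = ∅
  T[0,2] 'dcc' = ∅
  T[1,3] 'ccc' = ∅
  T[0,3] 'dccc' = ∅

S ∉ T[0,3] ⇒ NO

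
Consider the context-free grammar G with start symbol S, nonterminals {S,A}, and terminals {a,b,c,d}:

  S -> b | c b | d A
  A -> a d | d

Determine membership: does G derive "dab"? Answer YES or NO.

CNF form of G:
  S -> T1 A | T2 T3 | b
  A -> T0 T1 | d
  T0 -> a
  T1 -> d
  T2 -> c
  T3 -> b

CYK fill:
  T[0,0] 'd' = {A,T1}  orig:{A}
  T[1,1] 'a' = {T0}  orig:{}
  T[2,2] 'b' = {S,T3}  orig:{S}
  T[0,1] 'da' = ∅
  T[1,2] 'ab' = ∅
  T[0,2] 'dab' = ∅

S ∉ T[0,2] ⇒ NO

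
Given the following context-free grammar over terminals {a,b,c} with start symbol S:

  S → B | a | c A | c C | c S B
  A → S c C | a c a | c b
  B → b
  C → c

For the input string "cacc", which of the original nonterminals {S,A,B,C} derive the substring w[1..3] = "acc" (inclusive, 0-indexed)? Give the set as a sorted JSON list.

Convert to CNF:
  S -> T0 A | T0 C | T0 X5 | a | b
  A -> S X3 | T0 T2 | T1 X4
  B -> b
  C -> c
  T0 -> c
  T1 -> a
  T2 -> b
  X3 -> T0 C
  X4 -> T0 T1
  X5 -> S B

CYK table (by increasing span), restricted to cells inside w[1..3]:
  T[1,1] 'a' = {S,T1}  orig:{S}
  T[2,2] 'c' = {C,T0}  orig:{C}
  T[3,3] 'c' = {C,T0}  orig:{C}
  T[1,2] 'ac' = ∅
  T[2,3] 'cc' = {S,X3}  orig:{S}
  T[1,3] 'acc' = {A}

Original NTs in T[1,3] deriving "acc": ["A"]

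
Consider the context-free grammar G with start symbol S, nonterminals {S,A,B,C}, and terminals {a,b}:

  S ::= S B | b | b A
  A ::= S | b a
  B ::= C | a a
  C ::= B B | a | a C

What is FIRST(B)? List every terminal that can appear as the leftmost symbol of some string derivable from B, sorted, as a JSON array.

FIRST sets, iterate to fixpoint:
round 1:
  A via A→b a: +{b}
  B via B→a a: +{a}
  C via C→B B: +{a}
  S via S→b: +{b}
  FIRST(S)={b}  FIRST(A)={b}  FIRST(B)={a}  FIRST(C)={a}
round 2: — fixpoint
  FIRST(S)={b}  FIRST(A)={b}  FIRST(B)={a}  FIRST(C)={a}

FIRST(B) = ["a"]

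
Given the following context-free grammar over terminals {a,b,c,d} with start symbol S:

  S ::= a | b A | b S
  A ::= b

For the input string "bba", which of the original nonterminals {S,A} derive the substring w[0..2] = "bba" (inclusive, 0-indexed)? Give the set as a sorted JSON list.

CNF form of G:
  S -> T0 A | T0 S | a
  A -> b
  T0 -> b

CYK fill (cells [i..j] with 0 ≤ i ≤ j ≤ 2 only):
  [0..0]={A,T0}  "b"  orig:{A}
  [1..1]={A,T0}  "b"  orig:{A}
  [2..2]={S}  "a"
  [0..1]={S}  "bb"
  [1..2]={S}  "ba"
  [0..2]={S}  "bba"

Original NTs in T[0,2] deriving "bba": ["S"]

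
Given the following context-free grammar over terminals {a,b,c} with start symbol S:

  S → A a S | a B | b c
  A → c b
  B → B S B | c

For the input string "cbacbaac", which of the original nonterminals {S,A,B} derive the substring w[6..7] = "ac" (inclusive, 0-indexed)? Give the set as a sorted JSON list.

Convert to CNF:
  S -> A X4 | T1 T0 | T2 B
  A -> T0 T1
  B -> B X3 | c
  T0 -> c
  T1 -> b
  T2 -> a
  X3 -> S B
  X4 -> T2 S

Fill CYK table bottom-up — only the sub-triangle for w[6..7]:
  cell(6,6) a: {T2}  orig:{}
  cell(7,7) c: {B,T0}  orig:{B}
  cell(6,7) ac: {S}

Original NTs in T[6,7] deriving "ac": ["S"]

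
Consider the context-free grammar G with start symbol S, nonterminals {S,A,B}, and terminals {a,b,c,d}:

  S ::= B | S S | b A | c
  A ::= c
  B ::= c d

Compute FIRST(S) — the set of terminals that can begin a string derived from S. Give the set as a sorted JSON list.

FIRST iteration:
round 1:
  A via A→c: +{c}
  B via B→c d: +{c}
  S via S→B: +{c}
  S via S→b A: +{b}
  S: {b,c}  A: {c}  B: {c}
round 2: (stable)
  S: {b,c}  A: {c}  B: {c}

FIRST(S) = ["b", "c"]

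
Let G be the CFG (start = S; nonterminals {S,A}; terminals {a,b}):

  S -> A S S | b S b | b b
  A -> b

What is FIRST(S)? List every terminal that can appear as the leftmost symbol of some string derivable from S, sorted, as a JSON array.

FIRST iteration:
pass 1:
  A via A→b: +{b}
  S via S→A S S: +{b}
  FIRST(S)={b}  FIRST(A)={b}
pass 2: (no change)
  FIRST(S)={b}  FIRST(A)={b}

FIRST(S) = ["b"]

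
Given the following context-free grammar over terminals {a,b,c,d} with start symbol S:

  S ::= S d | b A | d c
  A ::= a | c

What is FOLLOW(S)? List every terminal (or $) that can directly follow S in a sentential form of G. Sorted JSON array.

FIRST sets, iterate to fixpoint:
[1]
  A via A→a: +{a}
  A via A→c: +{c}
  S via S→b A: +{b}
  S via S→d c: +{d}
  FIRST(S)={b,d}  FIRST(A)={a,c}
[2] (stable)
  FIRST(S)={b,d}  FIRST(A)={a,c}

FOLLOW sets:
FOLLOW(S) := {$}
iter 1:
  S→S d: FOLLOW(S) ⊇ FIRST(d) = {d}; new: +{d}
  S→b A: FOLLOW(A) ⊇ FOLLOW(S) ⊇ {$,d}; new: +{$,d}
  FOLLOW(S)={$,d}  FOLLOW(A)={$,d}
iter 2: done
  FOLLOW(S)={$,d}  FOLLOW(A)={$,d}

FOLLOW(S) = ["$", "d"]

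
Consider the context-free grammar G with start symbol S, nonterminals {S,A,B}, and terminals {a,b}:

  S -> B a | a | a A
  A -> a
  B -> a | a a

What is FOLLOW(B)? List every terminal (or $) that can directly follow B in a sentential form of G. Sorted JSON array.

FIRST sets, iterate to fixpoint:
pass 1:
  A via A→a: +{a}
  B via B→a: +{a}
  S via S→B a: +{a}
  FIRST(S)={a}  FIRST(A)={a}  FIRST(B)={a}
pass 2: (no change)
  FIRST(S)={a}  FIRST(A)={a}  FIRST(B)={a}

Compute FOLLOW by fixpoint:
initialize: $ ∈ FOLLOW(S)
iter 1:
  S→B a: FOLLOW(B) ⊇ FIRST(a) = {a}; new: +{a}
  S→a A: FOLLOW(A) ⊇ FOLLOW(S) ⊇ {$}; new: +{$}
  FOLLOW[S]={$}  FOLLOW[A]={$}  FOLLOW[B]={a}
iter 2: done
  FOLLOW[S]={$}  FOLLOW[A]={$}  FOLLOW[B]={a}

FOLLOW(B) = ["a"]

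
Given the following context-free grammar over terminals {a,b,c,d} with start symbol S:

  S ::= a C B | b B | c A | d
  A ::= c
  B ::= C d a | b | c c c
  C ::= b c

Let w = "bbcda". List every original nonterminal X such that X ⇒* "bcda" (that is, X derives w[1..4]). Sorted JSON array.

Convert to CNF:
  S -> T1 X6 | T2 A | T3 B | d
  A -> c
  B -> C X4 | T2 X5 | b
  C -> T3 T2
  T0 -> d
  T1 -> a
  T2 -> c
  T3 -> b
  X4 -> T0 T1
  X5 -> T2 T2
  X6 -> C B

Fill CYK table bottom-up (cells [i..j] with 1 ≤ i ≤ j ≤ 4 only):
  T[1,1] 'b' = {B,T3}  orig:{B}
  T[2,2] 'c' = {A,T2}  orig:{A}
  T[3,3] 'd' = {S,T0}  orig:{S}
  T[4,4] 'a' = {T1}  orig:{}
  T[1,2] 'bc' = {C}
  T[2,3] 'cd' = ∅
  T[3,4] 'da' = {X4}  orig:{}
  T[1,3] 'bcd' = ∅
  T[2,4] 'cda' = ∅
  T[1,4] 'bcda' = {B}

Original NTs in T[1,4] deriving "bcda": ["B"]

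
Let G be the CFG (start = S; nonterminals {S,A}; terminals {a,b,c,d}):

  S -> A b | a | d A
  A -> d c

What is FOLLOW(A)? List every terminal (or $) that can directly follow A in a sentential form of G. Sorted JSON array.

FIRST sets, iterate to fixpoint:
[1]
  A via A→d c: +{d}
  S via S→A b: +{d}
  S via S→a: +{a}
  FIRST(S)={a,d}  FIRST(A)={d}
[2] (no change)
  FIRST(S)={a,d}  FIRST(A)={d}

Compute FOLLOW by fixpoint:
seed FOLLOW(S) with $
iter 1:
  S→A b: FOLLOW(A) ⊇ FIRST(b) = {b}; new: +{b}
  S→d A: FOLLOW(A) ⊇ FOLLOW(S) ⊇ {$}; new: +{$}
  FOLLOW[S]={$}  FOLLOW[A]={$,b}
iter 2: — fixpoint
  FOLLOW[S]={$}  FOLLOW[A]={$,b}

FOLLOW(A) = ["$", "b"]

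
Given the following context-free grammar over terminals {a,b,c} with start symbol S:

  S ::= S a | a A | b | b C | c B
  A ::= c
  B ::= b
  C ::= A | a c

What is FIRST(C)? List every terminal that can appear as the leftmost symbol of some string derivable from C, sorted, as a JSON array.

FIRST sets, iterate to fixpoint:
round 1:
  A via A→c: +{c}
  B via B→b: +{b}
  C via C→A: +{c}
  C via C→a c: +{a}
  S via S→a A: +{a}
  S via S→b: +{b}
  S via S→c B: +{c}
  FIRST[S]={a,b,c}  FIRST[A]={c}  FIRST[B]={b}  FIRST[C]={a,c}
round 2: (stable)
  FIRST[S]={a,b,c}  FIRST[A]={c}  FIRST[B]={b}  FIRST[C]={a,c}

FIRST(C) = ["a", "c"]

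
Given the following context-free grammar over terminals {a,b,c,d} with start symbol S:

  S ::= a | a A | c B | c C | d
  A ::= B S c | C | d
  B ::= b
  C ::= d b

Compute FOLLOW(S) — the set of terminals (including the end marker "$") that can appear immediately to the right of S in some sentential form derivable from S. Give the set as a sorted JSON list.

Compute FIRST by fixpoint:
[1]
  A via A→d: +{d}
  B via B→b: +{b}
  C via C→d b: +{d}
  S via S→a: +{a}
  S via S→c B: +{c}
  S via S→d: +{d}
  FIRST(S)={a,c,d}  FIRST(A)={d}  FIRST(B)={b}  FIRST(C)={d}
[2]
  A via A→B S c: +{b}
  FIRST(S)={a,c,d}  FIRST(A)={b,d}  FIRST(B)={b}  FIRST(C)={d}
[3] done
  FIRST(S)={a,c,d}  FIRST(A)={b,d}  FIRST(B)={b}  FIRST(C)={d}

Compute FOLLOW by fixpoint:
seed FOLLOW(S) with $
round 1:
  A→B S c: FOLLOW(B) ⊇ FIRST(S) = {a,c,d}; new: +{a,c,d}
  A→B S c: FOLLOW(S) ⊇ FIRST(c) = {c}; new: +{c}
  S→a A: FOLLOW(A) ⊇ FOLLOW(S) ⊇ {$,c}; new: +{$,c}
  S→c B: FOLLOW(B) ⊇ FOLLOW(S) ⊇ {$,c}; new: +{$}
  S→c C: FOLLOW(C) ⊇ FOLLOW(S) ⊇ {$,c}; new: +{$,c}
  FOLLOW[S]={$,c}  FOLLOW[A]={$,c}  FOLLOW[B]={$,a,c,d}  FOLLOW[C]={$,c}
round 2: — fixpoint
  FOLLOW[S]={$,c}  FOLLOW[A]={$,c}  FOLLOW[B]={$,a,c,d}  FOLLOW[C]={$,c}

FOLLOW(S) = ["$", "c"]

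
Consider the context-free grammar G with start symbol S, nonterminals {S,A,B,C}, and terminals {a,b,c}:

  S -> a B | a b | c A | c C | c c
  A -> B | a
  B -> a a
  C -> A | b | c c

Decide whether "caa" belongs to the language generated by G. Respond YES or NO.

Convert to CNF:
  S -> T0 B | T0 T2 | T1 A | T1 C | T1 T1
  A -> T0 T0 | a
  B -> T0 T0
  C -> T0 T0 | T1 T1 | a | b
  T0 -> a
  T1 -> c
  T2 -> b

Fill CYK table bottom-up:
  cell(0,0) c: {T1}  orig:{}
  cell(1,1) a: {A,C,T0}  orig:{A,C}
  cell(2,2) a: {A,C,T0}  orig:{A,C}
  cell(0,1) ca: {S}
  cell(1,2) aa: {A,B,C}
  cell(0,2) caa: {S}

S ∈ T[0,2] ⇒ YES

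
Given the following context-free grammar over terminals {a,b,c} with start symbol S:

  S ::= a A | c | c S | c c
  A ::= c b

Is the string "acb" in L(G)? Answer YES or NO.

Convert to CNF:
  S -> T0 S | T0 T0 | T2 A | c
  A -> T0 T1
  T0 -> c
  T1 -> b
  T2 -> a

CYK fill:
  cell(0,0) a: {T2}  orig:{}
  cell(1,1) c: {S,T0}  orig:{S}
  cell(2,2) b: {T1}  orig:{}
  cell(0,1) ac: ∅
  cell(1,2) cb: {A}
  cell(0,2) acb: {S}

S ∈ T[0,2] ⇒ YES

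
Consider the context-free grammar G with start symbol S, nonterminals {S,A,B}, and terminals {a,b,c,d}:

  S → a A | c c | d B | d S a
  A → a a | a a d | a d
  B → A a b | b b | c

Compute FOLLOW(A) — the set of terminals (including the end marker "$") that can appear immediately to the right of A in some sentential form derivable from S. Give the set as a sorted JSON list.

FIRST iteration:
iter 1:
  A via A→a a: +{a}
  B via B→A a b: +{a}
  B via B→b b: +{b}
  B via B→c: +{c}
  S via S→a A: +{a}
  S via S→c c: +{c}
  S via S→d B: +{d}
  S: {a,c,d}  A: {a}  B: {a,b,c}
iter 2: done
  S: {a,c,d}  A: {a}  B: {a,b,c}

Compute FOLLOW by fixpoint:
initialize: $ ∈ FOLLOW(S)
round 1:
  B→A a b: FOLLOW(A) ⊇ FIRST(a) = {a}; new: +{a}
  S→a A: FOLLOW(A) ⊇ FOLLOW(S) ⊇ {$}; new: +{$}
  S→d B: FOLLOW(B) ⊇ FOLLOW(S) ⊇ {$}; new: +{$}
  S→d S a: FOLLOW(S) ⊇ FIRST(a) = {a}; new: +{a}
  FOLLOW[S]={$,a}  FOLLOW[A]={$,a}  FOLLOW[B]={$}
round 2:
  S→d B: FOLLOW(B) ⊇ FOLLOW(S) ⊇ {$,a}; new: +{a}
  FOLLOW[S]={$,a}  FOLLOW[A]={$,a}  FOLLOW[B]={$,a}
round 3: (stable)
  FOLLOW[S]={$,a}  FOLLOW[A]={$,a}  FOLLOW[B]={$,a}

FOLLOW(A) = ["$", "a"]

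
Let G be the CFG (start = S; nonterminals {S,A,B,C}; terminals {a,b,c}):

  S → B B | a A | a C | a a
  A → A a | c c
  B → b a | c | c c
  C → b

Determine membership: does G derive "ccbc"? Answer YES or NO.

CNF form of G:
  S -> B B | T0 A | T0 C | T0 T0
  A -> A T0 | T1 T1
  B -> T1 T1 | T2 T0 | c
  C -> b
  T0 -> a
  T1 -> c
  T2 -> b

CYK table (by increasing span):
  [0..0]={B,T1}  "c"  orig:{B}
  [1..1]={B,T1}  "c"  orig:{B}
  [2..2]={C,T2}  "b"  orig:{C}
  [3..3]={B,T1}  "c"  orig:{B}
  [0..1]={A,B,S}  "cc"
  [1..2]=∅  "cb"
  [2..3]=∅  "bc"
  [0..2]=∅  "ccb"
  [1..3]=∅  "cbc"
  [0..3]=∅  "ccbc"

S ∉ T[0,3] ⇒ NO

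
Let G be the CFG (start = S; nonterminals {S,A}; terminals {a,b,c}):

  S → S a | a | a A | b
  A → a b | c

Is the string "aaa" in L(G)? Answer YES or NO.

Convert to CNF:
  S -> S T0 | T0 A | a | b
  A -> T0 T1 | c
  T0 -> a
  T1 -> b

CYK table (by increasing span):
  cell(0,0) a: {S,T0}  orig:{S}
  cell(1,1) a: {S,T0}  orig:{S}
  cell(2,2) a: {S,T0}  orig:{S}
  cell(0,1) aa: {S}
  cell(1,2) aa: {S}
  cell(0,2) aaa: {S}

S ∈ T[0,2] ⇒ YES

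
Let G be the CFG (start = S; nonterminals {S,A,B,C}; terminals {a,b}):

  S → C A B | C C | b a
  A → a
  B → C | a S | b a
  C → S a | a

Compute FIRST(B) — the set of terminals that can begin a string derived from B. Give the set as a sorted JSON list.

FIRST sets, iterate to fixpoint:
[1]
  A via A→a: +{a}
  B via B→a S: +{a}
  B via B→b a: +{b}
  C via C→a: +{a}
  S via S→C A B: +{a}
  S via S→b a: +{b}
  FIRST(S)={a,b}  FIRST(A)={a}  FIRST(B)={a,b}  FIRST(C)={a}
[2]
  C via C→S a: +{b}
  FIRST(S)={a,b}  FIRST(A)={a}  FIRST(B)={a,b}  FIRST(C)={a,b}
[3] (stable)
  FIRST(S)={a,b}  FIRST(A)={a}  FIRST(B)={a,b}  FIRST(C)={a,b}

FIRST(B) = ["a", "b"]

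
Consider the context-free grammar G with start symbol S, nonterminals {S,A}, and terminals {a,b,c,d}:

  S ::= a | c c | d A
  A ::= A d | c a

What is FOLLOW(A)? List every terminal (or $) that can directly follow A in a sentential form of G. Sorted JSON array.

FIRST iteration:
round 1:
  A via A→c a: +{c}
  S via S→a: +{a}
  S via S→c c: +{c}
  S via S→d A: +{d}
  FIRST[S]={a,c,d}  FIRST[A]={c}
round 2: — fixpoint
  FIRST[S]={a,c,d}  FIRST[A]={c}

FOLLOW sets:
seed FOLLOW(S) with $
iter 1:
  A→A d: FOLLOW(A) ⊇ FIRST(d) = {d}; new: +{d}
  S→d A: FOLLOW(A) ⊇ FOLLOW(S) ⊇ {$}; new: +{$}
  FOLLOW(S)={$}  FOLLOW(A)={$,d}
iter 2: — fixpoint
  FOLLOW(S)={$}  FOLLOW(A)={$,d}

FOLLOW(A) = ["$", "d"]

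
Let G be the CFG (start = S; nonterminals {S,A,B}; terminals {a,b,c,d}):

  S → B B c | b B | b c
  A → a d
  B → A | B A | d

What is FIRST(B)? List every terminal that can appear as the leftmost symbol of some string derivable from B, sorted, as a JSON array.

FIRST iteration:
pass 1:
  A via A→a d: +{a}
  B via B→A: +{a}
  B via B→d: +{d}
  S via S→B B c: +{a,d}
  S via S→b B: +{b}
  FIRST[S]={a,b,d}  FIRST[A]={a}  FIRST[B]={a,d}
pass 2: done
  FIRST[S]={a,b,d}  FIRST[A]={a}  FIRST[B]={a,d}

FIRST(B) = ["a", "d"]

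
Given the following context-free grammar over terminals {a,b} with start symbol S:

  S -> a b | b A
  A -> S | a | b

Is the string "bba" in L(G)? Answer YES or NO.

CNF form of G:
  S -> T0 T1 | T1 A
  A -> T0 T1 | T1 A | a | b
  T0 -> a
  T1 -> b

CYK table (by increasing span):
  T[0,0] 'b' = {A,T1}  orig:{A}
  T[1,1] 'b' = {A,T1}  orig:{A}
  T[2,2] 'a' = {A,T0}  orig:{A}
  T[0,1] 'bb' = {A,S}
  T[1,2] 'ba' = {A,S}
  T[0,2] 'bba' = {A,S}

S ∈ T[0,2] ⇒ YES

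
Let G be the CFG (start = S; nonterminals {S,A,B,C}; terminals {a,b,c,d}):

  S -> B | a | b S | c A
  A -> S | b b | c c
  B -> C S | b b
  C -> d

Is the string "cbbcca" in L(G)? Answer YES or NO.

CNF form of G:
  S -> C S | T0 S | T0 T0 | T1 A | a
  A -> C S | T0 S | T0 T0 | T1 A | T1 T1 | a
  B -> C S | T0 T0
  C -> d
  T0 -> b
  T1 -> c

Fill CYK table bottom-up:
  T[0,0] 'c' = {T1}  orig:{}
  T[1,1] 'b' = {T0}  orig:{}
  T[2,2] 'b' = {T0}  orig:{}
  T[3,3] 'c' = {T1}  orig:{}
  T[4,4] 'c' = {T1}  orig:{}
  T[5,5] 'a' = {A,S}
  T[0,1] 'cb' = ∅
  T[1,2] 'bb' = {A,B,S}
  T[2,3] 'bc' = ∅
  T[3,4] 'cc' = {A}
  T[4,5] 'ca' = {A,S}
  T[0,2] 'cbb' = {A,S}
  T[1,3] 'bbc' = ∅
  T[2,4] 'bcc' = ∅
  T[3,5] 'cca' = {A,S}
  T[0,3] 'cbbc' = ∅
  T[1,4] 'bbcc' = ∅
  T[2,5] 'bcca' = {A,S}
  T[0,4] 'cbbcc' = ∅
  T[1,5] 'bbcca' = {A,S}
  T[0,5] 'cbbcca' = {A,S}

S ∈ T[0,5] ⇒ YES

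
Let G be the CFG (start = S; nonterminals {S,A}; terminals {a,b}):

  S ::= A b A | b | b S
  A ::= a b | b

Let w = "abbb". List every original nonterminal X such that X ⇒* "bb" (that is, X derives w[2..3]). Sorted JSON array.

Convert to CNF:
  S -> A X2 | T1 S | b
  A -> T0 T1 | b
  T0 -> a
  T1 -> b
  X2 -> T1 A

CYK table (by increasing span) — only the sub-triangle for w[2..3]:
  [2..2]={A,S,T1}  "b"  orig:{A,S}
  [3..3]={A,S,T1}  "b"  orig:{A,S}
  [2..3]={S,X2}  "bb"  orig:{S}

Original NTs in T[2,3] deriving "bb": ["S"]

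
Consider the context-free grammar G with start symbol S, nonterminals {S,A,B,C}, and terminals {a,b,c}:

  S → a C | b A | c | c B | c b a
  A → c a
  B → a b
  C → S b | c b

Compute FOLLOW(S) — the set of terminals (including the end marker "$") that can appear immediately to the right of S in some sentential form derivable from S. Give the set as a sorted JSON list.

FIRST iteration:
iter 1:
  A via A→c a: +{c}
  B via B→a b: +{a}
  C via C→c b: +{c}
  S via S→a C: +{a}
  S via S→b A: +{b}
  S via S→c: +{c}
  FIRST[S]={a,b,c}  FIRST[A]={c}  FIRST[B]={a}  FIRST[C]={c}
iter 2:
  C via C→S b: +{a,b}
  FIRST[S]={a,b,c}  FIRST[A]={c}  FIRST[B]={a}  FIRST[C]={a,b,c}
iter 3: done
  FIRST[S]={a,b,c}  FIRST[A]={c}  FIRST[B]={a}  FIRST[C]={a,b,c}

FOLLOW iteration:
seed FOLLOW(S) with $
pass 1:
  C→S b: FOLLOW(S) ⊇ FIRST(b) = {b}; new: +{b}
  S→a C: FOLLOW(C) ⊇ FOLLOW(S) ⊇ {$,b}; new: +{$,b}
  S→b A: FOLLOW(A) ⊇ FOLLOW(S) ⊇ {$,b}; new: +{$,b}
  S→c B: FOLLOW(B) ⊇ FOLLOW(S) ⊇ {$,b}; new: +{$,b}
  S: {$,b}  A: {$,b}  B: {$,b}  C: {$,b}
pass 2: (stable)
  S: {$,b}  A: {$,b}  B: {$,b}  C: {$,b}

FOLLOW(S) = ["$", "b"]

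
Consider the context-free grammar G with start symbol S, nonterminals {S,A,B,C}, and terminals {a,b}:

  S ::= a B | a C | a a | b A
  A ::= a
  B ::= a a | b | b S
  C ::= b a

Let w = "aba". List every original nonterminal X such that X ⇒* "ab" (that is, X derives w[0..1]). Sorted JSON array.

Convert to CNF:
  S -> T0 B | T0 C | T0 T0 | T1 A
  A -> a
  B -> T0 T0 | T1 S | b
  C -> T1 T0
  T0 -> a
  T1 -> b

CYK table (by increasing span) (cells [i..j] with 0 ≤ i ≤ j ≤ 1 only):
  [0..0]={A,T0}  "a"  orig:{A}
  [1..1]={B,T1}  "b"  orig:{B}
  [0..1]={S}  "ab"

Original NTs in T[0,1] deriving "ab": ["S"]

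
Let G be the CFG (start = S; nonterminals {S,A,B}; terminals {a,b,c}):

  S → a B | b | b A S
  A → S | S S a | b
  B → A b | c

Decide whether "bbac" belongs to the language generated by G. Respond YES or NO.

CNF form of G:
  S -> T0 B | T1 X4 | b
  A -> S X2 | T0 B | T1 X3 | b
  B -> A T1 | c
  T0 -> a
  T1 -> b
  X2 -> S T0
  X3 -> A S
  X4 -> A S

Fill CYK table bottom-up:
  T[0,0] 'b' = {A,S,T1}  orig:{A,S}
  T[1,1] 'b' = {A,S,T1}  orig:{A,S}
  T[2,2] 'a' = {T0}  orig:{}
  T[3,3] 'c' = {B}
  T[0,1] 'bb' = {B,X3,X4}  orig:{B}
  T[1,2] 'ba' = {X2}  orig:{}
  T[2,3] 'ac' = {A,S}
  T[0,2] 'bba' = {A}
  T[1,3] 'bac' = {X3,X4}  orig:{}
  T[0,3] 'bbac' = {A,S}

S ∈ T[0,3] ⇒ YES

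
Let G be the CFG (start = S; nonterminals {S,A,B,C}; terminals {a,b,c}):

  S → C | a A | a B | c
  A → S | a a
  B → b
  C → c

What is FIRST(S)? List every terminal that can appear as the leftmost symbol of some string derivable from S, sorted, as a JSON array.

Compute FIRST by fixpoint:
round 1:
  A via A→a a: +{a}
  B via B→b: +{b}
  C via C→c: +{c}
  S via S→C: +{c}
  S via S→a A: +{a}
  FIRST[S]={a,c}  FIRST[A]={a}  FIRST[B]={b}  FIRST[C]={c}
round 2:
  A via A→S: +{c}
  FIRST[S]={a,c}  FIRST[A]={a,c}  FIRST[B]={b}  FIRST[C]={c}
round 3: (no change)
  FIRST[S]={a,c}  FIRST[A]={a,c}  FIRST[B]={b}  FIRST[C]={c}

FIRST(S) = ["a", "c"]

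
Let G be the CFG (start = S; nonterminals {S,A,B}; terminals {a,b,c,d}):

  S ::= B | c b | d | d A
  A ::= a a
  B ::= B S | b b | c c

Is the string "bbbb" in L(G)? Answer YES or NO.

CNF form of G:
  S -> B S | T1 T1 | T2 T1 | T2 T2 | T3 A | d
  A -> T0 T0
  B -> B S | T1 T1 | T2 T2
  T0 -> a
  T1 -> b
  T2 -> c
  T3 -> d

CYK table (by increasing span):
  T[0,0] 'b' = {T1}  orig:{}
  T[1,1] 'b' = {T1}  orig:{}
  T[2,2] 'b' = {T1}  orig:{}
  T[3,3] 'b' = {T1}  orig:{}
  T[0,1] 'bb' = {B,S}
  T[1,2] 'bb' = {B,S}
  T[2,3] 'bb' = {B,S}
  T[0,2] 'bbb' = ∅
  T[1,3] 'bbb' = ∅
  T[0,3] 'bbbb' = {B,S}

S ∈ T[0,3] ⇒ YES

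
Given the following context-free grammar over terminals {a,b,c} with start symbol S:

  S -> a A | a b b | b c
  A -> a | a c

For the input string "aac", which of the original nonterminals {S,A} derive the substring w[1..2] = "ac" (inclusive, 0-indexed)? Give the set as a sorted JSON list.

CNF form of G:
  S -> T0 A | T0 X3 | T2 T1
  A -> T0 T1 | a
  T0 -> a
  T1 -> c
  T2 -> b
  X3 -> T2 T2

CYK table (by increasing span) (cells [i..j] with 1 ≤ i ≤ j ≤ 2 only):
  [1..1]={A,T0}  "a"  orig:{A}
  [2..2]={T1}  "c"  orig:{}
  [1..2]={A}  "ac"

Original NTs in T[1,2] deriving "ac": ["A"]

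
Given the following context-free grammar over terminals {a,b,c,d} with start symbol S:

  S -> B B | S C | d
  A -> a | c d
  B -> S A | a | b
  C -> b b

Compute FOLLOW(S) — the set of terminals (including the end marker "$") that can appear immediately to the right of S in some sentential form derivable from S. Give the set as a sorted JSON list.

FIRST iteration:
[1]
  A via A→a: +{a}
  A via A→c d: +{c}
  B via B→a: +{a}
  B via B→b: +{b}
  C via C→b b: +{b}
  S via S→B B: +{a,b}
  S via S→d: +{d}
  S: {a,b,d}  A: {a,c}  B: {a,b}  C: {b}
[2]
  B via B→S A: +{d}
  S: {a,b,d}  A: {a,c}  B: {a,b,d}  C: {b}
[3] (no change)
  S: {a,b,d}  A: {a,c}  B: {a,b,d}  C: {b}

FOLLOW sets:
seed FOLLOW(S) with $
[1]
  B→S A: FOLLOW(S) ⊇ FIRST(A) = {a,c}; new: +{a,c}
  S→B B: FOLLOW(B) ⊇ FIRST(B) = {a,b,d}; new: +{a,b,d}
  S→B B: FOLLOW(B) ⊇ FOLLOW(S) ⊇ {$,a,c}; new: +{$,c}
  S→S C: FOLLOW(S) ⊇ FIRST(C) = {b}; new: +{b}
  S→S C: FOLLOW(C) ⊇ FOLLOW(S) ⊇ {$,a,b,c}; new: +{$,a,b,c}
  FOLLOW[S]={$,a,b,c}  FOLLOW[A]={}  FOLLOW[B]={$,a,b,c,d}  FOLLOW[C]={$,a,b,c}
[2]
  B→S A: FOLLOW(A) ⊇ FOLLOW(B) ⊇ {$,a,b,c,d}; new: +{$,a,b,c,d}
  FOLLOW[S]={$,a,b,c}  FOLLOW[A]={$,a,b,c,d}  FOLLOW[B]={$,a,b,c,d}  FOLLOW[C]={$,a,b,c}
[3] (no change)
  FOLLOW[S]={$,a,b,c}  FOLLOW[A]={$,a,b,c,d}  FOLLOW[B]={$,a,b,c,d}  FOLLOW[C]={$,a,b,c}

FOLLOW(S) = ["$", "a", "b", "c"]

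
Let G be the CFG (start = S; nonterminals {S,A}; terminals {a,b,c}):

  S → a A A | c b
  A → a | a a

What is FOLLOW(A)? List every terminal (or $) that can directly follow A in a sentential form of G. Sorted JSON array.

FIRST iteration:
round 1:
  A via A→a: +{a}
  S via S→a A A: +{a}
  S via S→c b: +{c}
  S: {a,c}  A: {a}
round 2: done
  S: {a,c}  A: {a}

FOLLOW iteration:
initialize: $ ∈ FOLLOW(S)
[1]
  S→a A A: FOLLOW(A) ⊇ FIRST(A) = {a}; new: +{a}
  S→a A A: FOLLOW(A) ⊇ FOLLOW(S) ⊇ {$}; new: +{$}
  S: {$}  A: {$,a}
[2] done
  S: {$}  A: {$,a}

FOLLOW(A) = ["$", "a"]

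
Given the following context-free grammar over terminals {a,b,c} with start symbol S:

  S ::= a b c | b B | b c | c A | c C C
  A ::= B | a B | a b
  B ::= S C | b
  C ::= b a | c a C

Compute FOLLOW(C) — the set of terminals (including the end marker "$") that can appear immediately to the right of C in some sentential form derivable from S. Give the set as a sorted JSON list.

FIRST iteration:
pass 1:
  A via A→a B: +{a}
  B via B→b: +{b}
  C via C→b a: +{b}
  C via C→c a C: +{c}
  S via S→a b c: +{a}
  S via S→b B: +{b}
  S via S→c A: +{c}
  FIRST[S]={a,b,c}  FIRST[A]={a}  FIRST[B]={b}  FIRST[C]={b,c}
pass 2:
  A via A→B: +{b}
  B via B→S C: +{a,c}
  FIRST[S]={a,b,c}  FIRST[A]={a,b}  FIRST[B]={a,b,c}  FIRST[C]={b,c}
pass 3:
  A via A→B: +{c}
  FIRST[S]={a,b,c}  FIRST[A]={a,b,c}  FIRST[B]={a,b,c}  FIRST[C]={b,c}
pass 4: (stable)
  FIRST[S]={a,b,c}  FIRST[A]={a,b,c}  FIRST[B]={a,b,c}  FIRST[C]={b,c}

FOLLOW sets:
FOLLOW(S) := {$}
round 1:
  B→S C: FOLLOW(S) ⊇ FIRST(C) = {b,c}; new: +{b,c}
  S→b B: FOLLOW(B) ⊇ FOLLOW(S) ⊇ {$,b,c}; new: +{$,b,c}
  S→c A: FOLLOW(A) ⊇ FOLLOW(S) ⊇ {$,b,c}; new: +{$,b,c}
  S→c C C: FOLLOW(C) ⊇ FIRST(C) = {b,c}; new: +{b,c}
  S→c C C: FOLLOW(C) ⊇ FOLLOW(S) ⊇ {$,b,c}; new: +{$}
  FOLLOW(S)={$,b,c}  FOLLOW(A)={$,b,c}  FOLLOW(B)={$,b,c}  FOLLOW(C)={$,b,c}
round 2: done
  FOLLOW(S)={$,b,c}  FOLLOW(A)={$,b,c}  FOLLOW(B)={$,b,c}  FOLLOW(C)={$,b,c}

FOLLOW(C) = ["$", "b", "c"]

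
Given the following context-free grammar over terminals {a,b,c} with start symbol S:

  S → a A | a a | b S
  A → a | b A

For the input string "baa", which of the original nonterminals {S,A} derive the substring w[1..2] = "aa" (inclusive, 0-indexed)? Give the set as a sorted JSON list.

Convert to CNF:
  S -> T0 S | T1 A | T1 T1
  A -> T0 A | a
  T0 -> b
  T1 -> a

Fill CYK table bottom-up, restricted to cells inside w[1..2]:
  [1..1]={A,T1}  "a"  orig:{A}
  [2..2]={A,T1}  "a"  orig:{A}
  [1..2]={S}  "aa"

Original NTs in T[1,2] deriving "aa": ["S"]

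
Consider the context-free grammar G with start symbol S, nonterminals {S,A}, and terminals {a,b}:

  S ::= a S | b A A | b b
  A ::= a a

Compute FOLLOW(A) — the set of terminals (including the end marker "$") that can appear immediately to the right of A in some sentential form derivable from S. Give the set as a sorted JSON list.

FIRST iteration:
iter 1:
  A via A→a a: +{a}
  S via S→a S: +{a}
  S via S→b A A: +{b}
  FIRST(S)={a,b}  FIRST(A)={a}
iter 2: — fixpoint
  FIRST(S)={a,b}  FIRST(A)={a}

FOLLOW iteration:
FOLLOW(S) := {$}
pass 1:
  S→b A A: FOLLOW(A) ⊇ FIRST(A) = {a}; new: +{a}
  S→b A A: FOLLOW(A) ⊇ FOLLOW(S) ⊇ {$}; new: +{$}
  FOLLOW[S]={$}  FOLLOW[A]={$,a}
pass 2: done
  FOLLOW[S]={$}  FOLLOW[A]={$,a}

FOLLOW(A) = ["$", "a"]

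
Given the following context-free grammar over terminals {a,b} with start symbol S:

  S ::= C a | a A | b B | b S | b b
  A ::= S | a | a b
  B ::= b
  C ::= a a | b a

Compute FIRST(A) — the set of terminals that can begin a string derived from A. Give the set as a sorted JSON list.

Compute FIRST by fixpoint:
round 1:
  A via A→a: +{a}
  B via B→b: +{b}
  C via C→a a: +{a}
  C via C→b a: +{b}
  S via S→C a: +{a,b}
  FIRST(S)={a,b}  FIRST(A)={a}  FIRST(B)={b}  FIRST(C)={a,b}
round 2:
  A via A→S: +{b}
  FIRST(S)={a,b}  FIRST(A)={a,b}  FIRST(B)={b}  FIRST(C)={a,b}
round 3: done
  FIRST(S)={a,b}  FIRST(A)={a,b}  FIRST(B)={b}  FIRST(C)={a,b}

FIRST(A) = ["a", "b"]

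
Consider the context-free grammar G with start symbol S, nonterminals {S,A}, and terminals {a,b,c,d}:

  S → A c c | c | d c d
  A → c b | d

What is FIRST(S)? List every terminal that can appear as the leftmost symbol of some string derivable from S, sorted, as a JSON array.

FIRST iteration:
iter 1:
  A via A→c b: +{c}
  A via A→d: +{d}
  S via S→A c c: +{c,d}
  FIRST[S]={c,d}  FIRST[A]={c,d}
iter 2: done
  FIRST[S]={c,d}  FIRST[A]={c,d}

FIRST(S) = ["c", "d"]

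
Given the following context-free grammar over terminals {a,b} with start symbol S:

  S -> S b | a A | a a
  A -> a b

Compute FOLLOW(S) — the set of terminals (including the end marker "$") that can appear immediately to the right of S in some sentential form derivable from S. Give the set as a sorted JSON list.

FIRST iteration:
iter 1:
  A via A→a b: +{a}
  S via S→a A: +{a}
  S: {a}  A: {a}
iter 2: — fixpoint
  S: {a}  A: {a}

FOLLOW iteration:
initialize: $ ∈ FOLLOW(S)
pass 1:
  S→S b: FOLLOW(S) ⊇ FIRST(b) = {b}; new: +{b}
  S→a A: FOLLOW(A) ⊇ FOLLOW(S) ⊇ {$,b}; new: +{$,b}
  S: {$,b}  A: {$,b}
pass 2: (no change)
  S: {$,b}  A: {$,b}

FOLLOW(S) = ["$", "b"]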